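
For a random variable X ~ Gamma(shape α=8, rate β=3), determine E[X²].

Using the identity E[X²] = Var(X) + (E[X])²:
E[X] = \frac{8}{3}
Var(X) = \frac{8}{9}
E[X²] = \frac{8}{9} + (\frac{8}{3})²
= 8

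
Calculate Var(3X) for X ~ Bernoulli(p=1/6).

For X ~ Bernoulli(p=1/6):
Var(X) = \frac{5}{36}
Var(3X) = (3)² × Var(X) = 9 × \frac{5}{36} = \frac{5}{4}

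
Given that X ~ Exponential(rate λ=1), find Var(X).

For X ~ Exponential(rate λ=1):
Var(X) = 1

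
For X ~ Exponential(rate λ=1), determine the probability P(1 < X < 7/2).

P(1 < X < 7/2) = ∫_{1}^{7/2} f(x) dx
where f(x) = e^{- x}
= - \frac{1}{e^{\frac{7}{2}}} + e^{-1}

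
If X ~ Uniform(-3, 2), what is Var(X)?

For X ~ Uniform(-3, 2):
Var(X) = \frac{25}{12}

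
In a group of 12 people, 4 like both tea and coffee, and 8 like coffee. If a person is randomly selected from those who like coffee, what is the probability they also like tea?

P(A ∩ B) = 4/12 = 1/3
P(B) = 8/12 = 2/3
P(A|B) = P(A ∩ B) / P(B) = (1/3) / (2/3) = 1/2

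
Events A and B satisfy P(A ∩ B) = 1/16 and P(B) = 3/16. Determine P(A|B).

P(A|B) = P(A ∩ B) / P(B)
= (1/16) / (3/16)
= 1/3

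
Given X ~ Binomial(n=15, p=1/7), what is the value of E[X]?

For X ~ Binomial(n=15, p=1/7), the expected value is:
E[X] = \frac{15}{7}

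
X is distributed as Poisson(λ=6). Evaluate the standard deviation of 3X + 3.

For X ~ Poisson(λ=6):
Var(X) = 6
SD(X) = √(Var(X)) = √(6) = \sqrt{6}
SD(3X + 3) = |3| × SD(X) = 3 × \sqrt{6} = 3 \sqrt{6}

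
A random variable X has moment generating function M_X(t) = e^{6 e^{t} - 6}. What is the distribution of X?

The MGF M(t) = e^{6 e^{t} - 6} is the standard form for the Poisson distribution.
Comparing with the known MGF formula identifies: Poisson(λ=6)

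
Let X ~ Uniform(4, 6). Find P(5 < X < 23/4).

P(5 < X < 23/4) = ∫_{5}^{23/4} f(x) dx
where f(x) = \frac{1}{2}
= \frac{3}{8}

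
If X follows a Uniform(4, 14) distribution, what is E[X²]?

Using the identity E[X²] = Var(X) + (E[X])²:
E[X] = 9
Var(X) = \frac{25}{3}
E[X²] = \frac{25}{3} + (9)²
= \frac{268}{3}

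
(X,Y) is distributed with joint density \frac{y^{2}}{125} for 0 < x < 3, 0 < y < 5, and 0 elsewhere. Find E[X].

f_X(x) = ∫_0^5 \frac{y^{2}}{125} dy = \frac{1}{3}
E[X] = ∫_0^3 x × (\frac{1}{3}) dx = \frac{3}{2}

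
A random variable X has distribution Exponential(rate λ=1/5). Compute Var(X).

For X ~ Exponential(rate λ=1/5):
Var(X) = 25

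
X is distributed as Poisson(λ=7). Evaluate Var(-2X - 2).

For X ~ Poisson(λ=7):
Var(X) = 7
Var(-2X - 2) = (-2)² × Var(X) = 4 × 7 = 28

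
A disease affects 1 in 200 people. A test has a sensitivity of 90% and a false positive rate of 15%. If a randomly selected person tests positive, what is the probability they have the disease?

Let D = the rare event, + = positive/flagged.
P(D) = 1/200
P(+|D) = 90/100 = 9/10
P(+|D') = 15/100 = 3/20
P(+) = P(+|D)P(D) + P(+|D')P(D')
     = \frac{9}{10} × \frac{1}{200} + \frac{3}{20} × \frac{199}{200}
     = \frac{123}{800}
P(D|+) = P(+|D)P(D)/P(+) = \frac{6}{205}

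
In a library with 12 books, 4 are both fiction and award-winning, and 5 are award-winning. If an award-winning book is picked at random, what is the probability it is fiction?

P(A ∩ B) = 4/12 = 1/3
P(B) = 5/12
P(A|B) = P(A ∩ B) / P(B) = (1/3) / (5/12) = 4/5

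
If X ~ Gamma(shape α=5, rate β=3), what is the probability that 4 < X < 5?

P(4 < X < 5) = ∫_{4}^{5} f(x) dx
where f(x) = \frac{81 x^{4} e^{- 3 x}}{8}
= \frac{-22403 + 9896 e^{3}}{8 e^{15}}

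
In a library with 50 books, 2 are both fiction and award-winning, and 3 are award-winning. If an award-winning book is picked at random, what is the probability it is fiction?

P(A ∩ B) = 2/50 = 1/25
P(B) = 3/50
P(A|B) = P(A ∩ B) / P(B) = (1/25) / (3/50) = 2/3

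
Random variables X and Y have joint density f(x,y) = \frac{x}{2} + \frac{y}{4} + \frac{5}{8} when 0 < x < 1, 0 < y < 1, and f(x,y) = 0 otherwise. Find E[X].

E[X] = ∫_0^1 ∫_0^1 x × f(x,y) dy dx
= ∫_0^1 ∫_0^1 x × (\frac{x}{2} + \frac{y}{4} + \frac{5}{8}) dy dx
= \frac{13}{24}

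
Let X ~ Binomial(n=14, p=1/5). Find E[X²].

Using the identity E[X²] = Var(X) + (E[X])²:
E[X] = \frac{14}{5}
Var(X) = \frac{56}{25}
E[X²] = \frac{56}{25} + (\frac{14}{5})²
= \frac{252}{25}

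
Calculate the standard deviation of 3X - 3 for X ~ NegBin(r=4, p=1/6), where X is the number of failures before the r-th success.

For X ~ NegBin(r=4, p=1/6), where X is the number of failures before the r-th success:
Var(X) = 120
SD(X) = √(Var(X)) = √(120) = 2 \sqrt{30}
SD(3X - 3) = |3| × SD(X) = 3 × 2 \sqrt{30} = 6 \sqrt{30}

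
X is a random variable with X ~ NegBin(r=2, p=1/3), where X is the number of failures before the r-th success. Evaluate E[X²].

Using the identity E[X²] = Var(X) + (E[X])²:
E[X] = 4
Var(X) = 12
E[X²] = 12 + (4)²
= 28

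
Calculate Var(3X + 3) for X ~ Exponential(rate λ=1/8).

For X ~ Exponential(rate λ=1/8):
Var(X) = 64
Var(3X + 3) = (3)² × Var(X) = 9 × 64 = 576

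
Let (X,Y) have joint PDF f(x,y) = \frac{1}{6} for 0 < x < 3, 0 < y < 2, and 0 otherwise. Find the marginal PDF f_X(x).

f_X(x) = ∫_0^2 f(x,y) dy
= ∫_0^2 \frac{1}{6} dy
= \frac{1}{3} for 0 < x < 3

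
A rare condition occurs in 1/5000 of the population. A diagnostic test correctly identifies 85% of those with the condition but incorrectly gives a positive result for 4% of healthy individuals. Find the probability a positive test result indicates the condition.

Let D = the rare event, + = positive/flagged.
P(D) = 1/5000
P(+|D) = 85/100 = 17/20
P(+|D') = 4/100 = 1/25
P(+) = P(+|D)P(D) + P(+|D')P(D')
     = \frac{17}{20} × \frac{1}{5000} + \frac{1}{25} × \frac{4999}{5000}
     = \frac{20081}{500000}
P(D|+) = P(+|D)P(D)/P(+) = \frac{85}{20081}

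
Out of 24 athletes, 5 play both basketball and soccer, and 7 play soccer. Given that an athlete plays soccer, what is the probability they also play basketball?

P(A ∩ B) = 5/24
P(B) = 7/24
P(A|B) = P(A ∩ B) / P(B) = (5/24) / (7/24) = 5/7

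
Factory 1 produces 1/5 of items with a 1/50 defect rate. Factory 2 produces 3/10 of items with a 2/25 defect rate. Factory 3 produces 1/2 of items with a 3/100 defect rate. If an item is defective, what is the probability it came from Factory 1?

Using Bayes' theorem:
P(F1) = 1/5, P(D|F1) = 1/50
P(F2) = 3/10, P(D|F2) = 2/25
P(F3) = 1/2, P(D|F3) = 3/100
P(D) = P(D|F1)P(F1) + P(D|F2)P(F2) + P(D|F3)P(F3)
     = \frac{43}{1000}
P(F1|D) = P(D|F1)P(F1) / P(D)
= \frac{4}{43}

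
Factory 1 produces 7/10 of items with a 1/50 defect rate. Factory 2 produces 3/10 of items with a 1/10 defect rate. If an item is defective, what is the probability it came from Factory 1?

Using Bayes' theorem:
P(F1) = 7/10, P(D|F1) = 1/50
P(F2) = 3/10, P(D|F2) = 1/10
P(D) = P(D|F1)P(F1) + P(D|F2)P(F2)
     = \frac{11}{250}
P(F1|D) = P(D|F1)P(F1) / P(D)
= \frac{7}{22}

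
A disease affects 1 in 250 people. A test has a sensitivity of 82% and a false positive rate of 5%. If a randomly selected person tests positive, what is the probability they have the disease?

Let D = the rare event, + = positive/flagged.
P(D) = 1/250
P(+|D) = 82/100 = 41/50
P(+|D') = 5/100 = 1/20
P(+) = P(+|D)P(D) + P(+|D')P(D')
     = \frac{41}{50} × \frac{1}{250} + \frac{1}{20} × \frac{249}{250}
     = \frac{1327}{25000}
P(D|+) = P(+|D)P(D)/P(+) = \frac{82}{1327}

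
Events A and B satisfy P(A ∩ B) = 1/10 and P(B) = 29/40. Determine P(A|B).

P(A|B) = P(A ∩ B) / P(B)
= (1/10) / (29/40)
= 4/29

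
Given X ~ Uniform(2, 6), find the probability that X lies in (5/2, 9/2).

P(5/2 < X < 9/2) = ∫_{5/2}^{9/2} f(x) dx
where f(x) = \frac{1}{4}
= \frac{1}{2}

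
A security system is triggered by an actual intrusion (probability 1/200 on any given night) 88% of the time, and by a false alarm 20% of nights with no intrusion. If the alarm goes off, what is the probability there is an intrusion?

Let D = the rare event, + = positive/flagged.
P(D) = 1/200
P(+|D) = 88/100 = 22/25
P(+|D') = 20/100 = 1/5
P(+) = P(+|D)P(D) + P(+|D')P(D')
     = \frac{22}{25} × \frac{1}{200} + \frac{1}{5} × \frac{199}{200}
     = \frac{1017}{5000}
P(D|+) = P(+|D)P(D)/P(+) = \frac{22}{1017}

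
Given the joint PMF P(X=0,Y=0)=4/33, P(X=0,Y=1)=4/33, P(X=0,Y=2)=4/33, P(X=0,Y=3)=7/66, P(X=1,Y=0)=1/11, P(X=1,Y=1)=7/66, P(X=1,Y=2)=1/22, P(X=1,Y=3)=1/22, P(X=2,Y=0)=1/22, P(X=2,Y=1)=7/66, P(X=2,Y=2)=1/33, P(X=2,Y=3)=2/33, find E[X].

First find marginal of X:
P(X=0) = 31/66
P(X=1) = 19/66
P(X=2) = 8/33
E[X] = 0 × 31/66 + 1 × 19/66 + 2 × 8/33 = 17/22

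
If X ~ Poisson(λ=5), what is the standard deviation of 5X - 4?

For X ~ Poisson(λ=5):
Var(X) = 5
SD(X) = √(Var(X)) = √(5) = \sqrt{5}
SD(5X - 4) = |5| × SD(X) = 5 × \sqrt{5} = 5 \sqrt{5}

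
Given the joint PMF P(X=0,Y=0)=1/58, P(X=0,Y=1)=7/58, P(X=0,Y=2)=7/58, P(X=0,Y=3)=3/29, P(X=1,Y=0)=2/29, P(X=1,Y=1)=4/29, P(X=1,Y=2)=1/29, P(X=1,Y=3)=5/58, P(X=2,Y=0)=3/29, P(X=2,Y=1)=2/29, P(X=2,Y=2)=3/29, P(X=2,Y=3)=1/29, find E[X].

First find marginal of X:
P(X=0) = 21/58
P(X=1) = 19/58
P(X=2) = 9/29
E[X] = 0 × 21/58 + 1 × 19/58 + 2 × 9/29 = 55/58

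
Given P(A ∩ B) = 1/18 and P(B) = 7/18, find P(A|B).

P(A|B) = P(A ∩ B) / P(B)
= (1/18) / (7/18)
= 1/7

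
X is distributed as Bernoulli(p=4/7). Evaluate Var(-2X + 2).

For X ~ Bernoulli(p=4/7):
Var(X) = \frac{12}{49}
Var(-2X + 2) = (-2)² × Var(X) = 4 × \frac{12}{49} = \frac{48}{49}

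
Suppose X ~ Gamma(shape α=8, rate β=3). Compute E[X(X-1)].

E[X(X-1)] = E[X² - X] = E[X²] - E[X]
E[X] = \frac{8}{3}
E[X²] = Var(X) + (E[X])² = \frac{8}{9} + (\frac{8}{3})² = 8
E[X(X-1)] = 8 - \frac{8}{3} = \frac{16}{3}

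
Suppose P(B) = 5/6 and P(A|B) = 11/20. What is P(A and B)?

By definition, P(A|B) = P(A ∩ B) / P(B)
So P(A ∩ B) = P(A|B) × P(B)
= 11/20 × 5/6
= 11/24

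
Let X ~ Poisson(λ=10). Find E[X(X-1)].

E[X(X-1)] = E[X² - X] = E[X²] - E[X]
E[X] = 10
E[X²] = Var(X) + (E[X])² = 10 + (10)² = 110
E[X(X-1)] = 110 - 10 = 100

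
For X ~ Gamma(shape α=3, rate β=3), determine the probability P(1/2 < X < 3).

P(1/2 < X < 3) = ∫_{1/2}^{3} f(x) dx
where f(x) = \frac{27 x^{2} e^{- 3 x}}{2}
= - \frac{101}{2 e^{9}} + \frac{29}{8 e^{\frac{3}{2}}}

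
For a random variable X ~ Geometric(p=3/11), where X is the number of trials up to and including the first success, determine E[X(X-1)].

E[X(X-1)] = E[X² - X] = E[X²] - E[X]
E[X] = \frac{11}{3}
E[X²] = Var(X) + (E[X])² = \frac{88}{9} + (\frac{11}{3})² = \frac{209}{9}
E[X(X-1)] = \frac{209}{9} - \frac{11}{3} = \frac{176}{9}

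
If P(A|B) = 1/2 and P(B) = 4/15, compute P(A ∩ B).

By definition, P(A|B) = P(A ∩ B) / P(B)
So P(A ∩ B) = P(A|B) × P(B)
= 1/2 × 4/15
= 2/15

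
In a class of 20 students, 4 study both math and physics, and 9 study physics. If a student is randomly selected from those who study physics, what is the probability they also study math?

P(A ∩ B) = 4/20 = 1/5
P(B) = 9/20
P(A|B) = P(A ∩ B) / P(B) = (1/5) / (9/20) = 4/9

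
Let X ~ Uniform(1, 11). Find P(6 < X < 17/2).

P(6 < X < 17/2) = ∫_{6}^{17/2} f(x) dx
where f(x) = \frac{1}{10}
= \frac{1}{4}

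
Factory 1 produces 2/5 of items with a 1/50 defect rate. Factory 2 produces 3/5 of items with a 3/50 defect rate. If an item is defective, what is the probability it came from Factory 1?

Using Bayes' theorem:
P(F1) = 2/5, P(D|F1) = 1/50
P(F2) = 3/5, P(D|F2) = 3/50
P(D) = P(D|F1)P(F1) + P(D|F2)P(F2)
     = \frac{11}{250}
P(F1|D) = P(D|F1)P(F1) / P(D)
= \frac{2}{11}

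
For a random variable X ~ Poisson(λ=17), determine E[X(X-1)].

E[X(X-1)] = E[X² - X] = E[X²] - E[X]
E[X] = 17
E[X²] = Var(X) + (E[X])² = 17 + (17)² = 306
E[X(X-1)] = 306 - 17 = 289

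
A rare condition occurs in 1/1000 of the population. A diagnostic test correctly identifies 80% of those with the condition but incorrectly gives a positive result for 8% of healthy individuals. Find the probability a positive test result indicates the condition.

Let D = the rare event, + = positive/flagged.
P(D) = 1/1000
P(+|D) = 80/100 = 4/5
P(+|D') = 8/100 = 2/25
P(+) = P(+|D)P(D) + P(+|D')P(D')
     = \frac{4}{5} × \frac{1}{1000} + \frac{2}{25} × \frac{999}{1000}
     = \frac{1009}{12500}
P(D|+) = P(+|D)P(D)/P(+) = \frac{10}{1009}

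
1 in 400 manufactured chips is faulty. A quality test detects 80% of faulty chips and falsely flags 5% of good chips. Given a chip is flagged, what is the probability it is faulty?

Let D = the rare event, + = positive/flagged.
P(D) = 1/400
P(+|D) = 80/100 = 4/5
P(+|D') = 5/100 = 1/20
P(+) = P(+|D)P(D) + P(+|D')P(D')
     = \frac{4}{5} × \frac{1}{400} + \frac{1}{20} × \frac{399}{400}
     = \frac{83}{1600}
P(D|+) = P(+|D)P(D)/P(+) = \frac{16}{415}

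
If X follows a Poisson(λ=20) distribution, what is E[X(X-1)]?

E[X(X-1)] = E[X² - X] = E[X²] - E[X]
E[X] = 20
E[X²] = Var(X) + (E[X])² = 20 + (20)² = 420
E[X(X-1)] = 420 - 20 = 400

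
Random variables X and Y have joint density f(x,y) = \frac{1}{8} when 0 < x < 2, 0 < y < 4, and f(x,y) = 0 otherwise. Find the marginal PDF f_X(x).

f_X(x) = ∫_0^4 f(x,y) dy
= ∫_0^4 \frac{1}{8} dy
= \frac{1}{2} for 0 < x < 2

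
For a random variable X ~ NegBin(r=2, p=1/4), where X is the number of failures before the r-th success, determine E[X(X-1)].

E[X(X-1)] = E[X² - X] = E[X²] - E[X]
E[X] = 6
E[X²] = Var(X) + (E[X])² = 24 + (6)² = 60
E[X(X-1)] = 60 - 6 = 54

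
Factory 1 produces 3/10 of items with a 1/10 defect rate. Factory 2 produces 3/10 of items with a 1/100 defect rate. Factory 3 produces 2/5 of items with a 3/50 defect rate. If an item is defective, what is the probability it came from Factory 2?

Using Bayes' theorem:
P(F1) = 3/10, P(D|F1) = 1/10
P(F2) = 3/10, P(D|F2) = 1/100
P(F3) = 2/5, P(D|F3) = 3/50
P(D) = P(D|F1)P(F1) + P(D|F2)P(F2) + P(D|F3)P(F3)
     = \frac{57}{1000}
P(F2|D) = P(D|F2)P(F2) / P(D)
= \frac{1}{19}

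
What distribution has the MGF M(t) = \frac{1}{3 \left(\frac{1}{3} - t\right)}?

The MGF M(t) = \frac{1}{3 \left(\frac{1}{3} - t\right)} is the standard form for the Exponential distribution.
Comparing with the known MGF formula identifies: Exponential(rate λ=1/3)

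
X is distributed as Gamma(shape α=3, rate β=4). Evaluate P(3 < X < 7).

P(3 < X < 7) = ∫_{3}^{7} f(x) dx
where f(x) = 32 x^{2} e^{- 4 x}
= \frac{-421 + 85 e^{16}}{e^{28}}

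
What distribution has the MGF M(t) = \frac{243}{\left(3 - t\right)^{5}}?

The MGF M(t) = \frac{243}{\left(3 - t\right)^{5}} is the standard form for the Gamma distribution.
Comparing with the known MGF formula identifies: Gamma(shape α=5, rate β=3)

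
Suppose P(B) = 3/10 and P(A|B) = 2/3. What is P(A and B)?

By definition, P(A|B) = P(A ∩ B) / P(B)
So P(A ∩ B) = P(A|B) × P(B)
= 2/3 × 3/10
= 1/5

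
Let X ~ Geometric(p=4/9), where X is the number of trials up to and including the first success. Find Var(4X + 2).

For X ~ Geometric(p=4/9), where X is the number of trials up to and including the first success:
Var(X) = \frac{45}{16}
Var(4X + 2) = (4)² × Var(X) = 16 × \frac{45}{16} = 45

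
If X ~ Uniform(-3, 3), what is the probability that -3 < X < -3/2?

P(-3 < X < -3/2) = ∫_{-3}^{-3/2} f(x) dx
where f(x) = \frac{1}{6}
= \frac{1}{4}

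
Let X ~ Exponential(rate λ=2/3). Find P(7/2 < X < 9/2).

P(7/2 < X < 9/2) = ∫_{7/2}^{9/2} f(x) dx
where f(x) = \frac{2 e^{- \frac{2 x}{3}}}{3}
= - \frac{1}{e^{3}} + e^{- \frac{7}{3}}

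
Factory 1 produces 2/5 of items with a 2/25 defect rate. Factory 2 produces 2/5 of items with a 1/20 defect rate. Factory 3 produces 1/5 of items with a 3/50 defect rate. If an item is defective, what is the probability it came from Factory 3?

Using Bayes' theorem:
P(F1) = 2/5, P(D|F1) = 2/25
P(F2) = 2/5, P(D|F2) = 1/20
P(F3) = 1/5, P(D|F3) = 3/50
P(D) = P(D|F1)P(F1) + P(D|F2)P(F2) + P(D|F3)P(F3)
     = \frac{8}{125}
P(F3|D) = P(D|F3)P(F3) / P(D)
= \frac{3}{16}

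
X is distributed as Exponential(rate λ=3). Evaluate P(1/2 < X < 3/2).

P(1/2 < X < 3/2) = ∫_{1/2}^{3/2} f(x) dx
where f(x) = 3 e^{- 3 x}
= - \frac{1 - e^{3}}{e^{\frac{9}{2}}}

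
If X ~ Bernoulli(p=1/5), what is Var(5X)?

For X ~ Bernoulli(p=1/5):
Var(X) = \frac{4}{25}
Var(5X) = (5)² × Var(X) = 25 × \frac{4}{25} = 4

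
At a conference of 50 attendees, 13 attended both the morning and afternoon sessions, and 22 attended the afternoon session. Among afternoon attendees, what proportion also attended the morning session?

P(A ∩ B) = 13/50
P(B) = 22/50 = 11/25
P(A|B) = P(A ∩ B) / P(B) = (13/50) / (11/25) = 13/22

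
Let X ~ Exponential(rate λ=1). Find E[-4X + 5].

For X ~ Exponential(rate λ=1):
E[X] = 1
E[-4X + 5] = -4 × E[X] + 5 = 1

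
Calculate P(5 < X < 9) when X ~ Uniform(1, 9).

P(5 < X < 9) = ∫_{5}^{9} f(x) dx
where f(x) = \frac{1}{8}
= \frac{1}{2}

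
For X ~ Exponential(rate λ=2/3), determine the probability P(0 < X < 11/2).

P(0 < X < 11/2) = ∫_{0}^{11/2} f(x) dx
where f(x) = \frac{2 e^{- \frac{2 x}{3}}}{3}
= 1 - e^{- \frac{11}{3}}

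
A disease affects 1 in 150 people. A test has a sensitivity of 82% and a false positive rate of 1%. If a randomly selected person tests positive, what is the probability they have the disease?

Let D = the rare event, + = positive/flagged.
P(D) = 1/150
P(+|D) = 82/100 = 41/50
P(+|D') = 1/100
P(+) = P(+|D)P(D) + P(+|D')P(D')
     = \frac{41}{50} × \frac{1}{150} + \frac{1}{100} × \frac{149}{150}
     = \frac{77}{5000}
P(D|+) = P(+|D)P(D)/P(+) = \frac{82}{231}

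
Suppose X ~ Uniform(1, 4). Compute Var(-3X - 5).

For X ~ Uniform(1, 4):
Var(X) = \frac{3}{4}
Var(-3X - 5) = (-3)² × Var(X) = 9 × \frac{3}{4} = \frac{27}{4}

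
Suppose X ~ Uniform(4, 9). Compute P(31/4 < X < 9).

P(31/4 < X < 9) = ∫_{31/4}^{9} f(x) dx
where f(x) = \frac{1}{5}
= \frac{1}{4}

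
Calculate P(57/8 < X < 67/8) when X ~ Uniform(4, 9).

P(57/8 < X < 67/8) = ∫_{57/8}^{67/8} f(x) dx
where f(x) = \frac{1}{5}
= \frac{1}{4}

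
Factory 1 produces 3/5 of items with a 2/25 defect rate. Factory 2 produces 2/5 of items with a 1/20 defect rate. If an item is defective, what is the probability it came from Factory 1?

Using Bayes' theorem:
P(F1) = 3/5, P(D|F1) = 2/25
P(F2) = 2/5, P(D|F2) = 1/20
P(D) = P(D|F1)P(F1) + P(D|F2)P(F2)
     = \frac{17}{250}
P(F1|D) = P(D|F1)P(F1) / P(D)
= \frac{12}{17}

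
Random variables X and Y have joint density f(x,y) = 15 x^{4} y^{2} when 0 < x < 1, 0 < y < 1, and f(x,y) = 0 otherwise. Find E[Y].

E[Y] = ∫_0^1 ∫_0^1 y × f(x,y) dx dy
= \frac{3}{4}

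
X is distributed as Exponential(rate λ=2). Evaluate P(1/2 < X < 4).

P(1/2 < X < 4) = ∫_{1/2}^{4} f(x) dx
where f(x) = 2 e^{- 2 x}
= - \frac{1 - e^{7}}{e^{8}}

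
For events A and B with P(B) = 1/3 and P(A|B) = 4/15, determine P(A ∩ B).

By definition, P(A|B) = P(A ∩ B) / P(B)
So P(A ∩ B) = P(A|B) × P(B)
= 4/15 × 1/3
= 4/45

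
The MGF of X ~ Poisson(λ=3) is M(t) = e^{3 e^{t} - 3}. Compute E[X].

To find E[X], compute M^(1)(0):
M^(1)(t) = 3 e^{t} e^{3 e^{t} - 3}
M^(1)(0) = 3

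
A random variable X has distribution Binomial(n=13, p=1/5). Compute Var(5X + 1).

For X ~ Binomial(n=13, p=1/5):
Var(X) = \frac{52}{25}
Var(5X + 1) = (5)² × Var(X) = 25 × \frac{52}{25} = 52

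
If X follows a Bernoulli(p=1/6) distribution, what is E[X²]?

Using the identity E[X²] = Var(X) + (E[X])²:
E[X] = \frac{1}{6}
Var(X) = \frac{5}{36}
E[X²] = \frac{5}{36} + (\frac{1}{6})²
= \frac{1}{6}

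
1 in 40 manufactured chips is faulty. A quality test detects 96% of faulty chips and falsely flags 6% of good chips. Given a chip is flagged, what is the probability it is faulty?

Let D = the rare event, + = positive/flagged.
P(D) = 1/40
P(+|D) = 96/100 = 24/25
P(+|D') = 6/100 = 3/50
P(+) = P(+|D)P(D) + P(+|D')P(D')
     = \frac{24}{25} × \frac{1}{40} + \frac{3}{50} × \frac{39}{40}
     = \frac{33}{400}
P(D|+) = P(+|D)P(D)/P(+) = \frac{16}{55}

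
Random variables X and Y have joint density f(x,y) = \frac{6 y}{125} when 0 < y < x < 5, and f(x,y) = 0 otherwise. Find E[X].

f_X(x) = ∫_0^x \frac{6 y}{125} dy = \frac{3 x^{2}}{125}
E[X] = ∫_0^5 x × (\frac{3 x^{2}}{125}) dx = \frac{15}{4}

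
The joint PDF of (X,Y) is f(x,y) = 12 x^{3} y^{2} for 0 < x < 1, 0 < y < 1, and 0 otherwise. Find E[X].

E[X] = ∫_0^1 ∫_0^1 x × f(x,y) dy dx
= ∫_0^1 ∫_0^1 x × (12 x^{3} y^{2}) dy dx
= \frac{4}{5}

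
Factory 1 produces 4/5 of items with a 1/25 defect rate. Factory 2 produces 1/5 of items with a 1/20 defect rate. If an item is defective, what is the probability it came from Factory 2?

Using Bayes' theorem:
P(F1) = 4/5, P(D|F1) = 1/25
P(F2) = 1/5, P(D|F2) = 1/20
P(D) = P(D|F1)P(F1) + P(D|F2)P(F2)
     = \frac{21}{500}
P(F2|D) = P(D|F2)P(F2) / P(D)
= \frac{5}{21}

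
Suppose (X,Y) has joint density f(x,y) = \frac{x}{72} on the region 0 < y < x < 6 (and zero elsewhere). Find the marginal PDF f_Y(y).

f_Y(y) = ∫_y^6 \frac{x}{72} dx = \frac{1}{4} - \frac{y^{2}}{144}
for 0 < y < 6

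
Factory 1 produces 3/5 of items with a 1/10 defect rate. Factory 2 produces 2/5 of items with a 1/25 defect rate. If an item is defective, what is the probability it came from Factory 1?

Using Bayes' theorem:
P(F1) = 3/5, P(D|F1) = 1/10
P(F2) = 2/5, P(D|F2) = 1/25
P(D) = P(D|F1)P(F1) + P(D|F2)P(F2)
     = \frac{19}{250}
P(F1|D) = P(D|F1)P(F1) / P(D)
= \frac{15}{19}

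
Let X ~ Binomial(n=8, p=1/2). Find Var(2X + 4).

For X ~ Binomial(n=8, p=1/2):
Var(X) = 2
Var(2X + 4) = (2)² × Var(X) = 4 × 2 = 8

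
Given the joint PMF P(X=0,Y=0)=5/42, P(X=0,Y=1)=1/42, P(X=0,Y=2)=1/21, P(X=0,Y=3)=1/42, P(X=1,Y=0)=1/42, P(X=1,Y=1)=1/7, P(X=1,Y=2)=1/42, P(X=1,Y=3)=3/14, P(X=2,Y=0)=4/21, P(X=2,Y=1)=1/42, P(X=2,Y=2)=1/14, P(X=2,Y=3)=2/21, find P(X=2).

P(X=2) = P(X=2,Y=0) + P(X=2,Y=1) + P(X=2,Y=2) + P(X=2,Y=3)
= 4/21 + 1/42 + 1/14 + 2/21
= 8/21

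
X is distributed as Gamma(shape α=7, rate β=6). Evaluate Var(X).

For X ~ Gamma(shape α=7, rate β=6):
Var(X) = \frac{7}{36}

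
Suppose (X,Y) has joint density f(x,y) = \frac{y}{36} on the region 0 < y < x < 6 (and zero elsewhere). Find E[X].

f_X(x) = ∫_0^x \frac{y}{36} dy = \frac{x^{2}}{72}
E[X] = ∫_0^6 x × (\frac{x^{2}}{72}) dx = \frac{9}{2}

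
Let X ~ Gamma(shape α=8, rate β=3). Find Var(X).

For X ~ Gamma(shape α=8, rate β=3):
Var(X) = \frac{8}{9}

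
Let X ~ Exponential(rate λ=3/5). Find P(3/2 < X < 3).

P(3/2 < X < 3) = ∫_{3/2}^{3} f(x) dx
where f(x) = \frac{3 e^{- \frac{3 x}{5}}}{5}
= - \frac{1}{e^{\frac{9}{5}}} + e^{- \frac{9}{10}}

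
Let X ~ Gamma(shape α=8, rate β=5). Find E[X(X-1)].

E[X(X-1)] = E[X² - X] = E[X²] - E[X]
E[X] = \frac{8}{5}
E[X²] = Var(X) + (E[X])² = \frac{8}{25} + (\frac{8}{5})² = \frac{72}{25}
E[X(X-1)] = \frac{72}{25} - \frac{8}{5} = \frac{32}{25}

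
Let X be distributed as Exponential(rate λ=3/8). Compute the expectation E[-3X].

For X ~ Exponential(rate λ=3/8):
E[X] = \frac{8}{3}
E[-3X] = -3 × E[X] + 0 = -8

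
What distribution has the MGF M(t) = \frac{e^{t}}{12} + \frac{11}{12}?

The MGF M(t) = \frac{e^{t}}{12} + \frac{11}{12} is the standard form for the Bernoulli distribution.
Comparing with the known MGF formula identifies: Bernoulli(p=1/12)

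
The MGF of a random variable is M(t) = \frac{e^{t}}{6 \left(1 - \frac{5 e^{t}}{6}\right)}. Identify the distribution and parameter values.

The MGF M(t) = \frac{e^{t}}{6 \left(1 - \frac{5 e^{t}}{6}\right)} is the standard form for the Geometric distribution.
Comparing with the known MGF formula identifies: Geometric(p=1/6), X = trial number of first success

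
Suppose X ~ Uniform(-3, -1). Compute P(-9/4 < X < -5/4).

P(-9/4 < X < -5/4) = ∫_{-9/4}^{-5/4} f(x) dx
where f(x) = \frac{1}{2}
= \frac{1}{2}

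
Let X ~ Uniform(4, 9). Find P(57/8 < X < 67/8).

P(57/8 < X < 67/8) = ∫_{57/8}^{67/8} f(x) dx
where f(x) = \frac{1}{5}
= \frac{1}{4}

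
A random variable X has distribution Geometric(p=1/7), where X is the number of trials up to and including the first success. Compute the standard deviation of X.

For X ~ Geometric(p=1/7), where X is the number of trials up to and including the first success:
Var(X) = 42
SD(X) = √(Var(X)) = √(42) = \sqrt{42}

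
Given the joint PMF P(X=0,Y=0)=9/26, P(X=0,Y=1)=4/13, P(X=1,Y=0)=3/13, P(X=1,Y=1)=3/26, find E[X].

First find marginal of X:
P(X=0) = 17/26
P(X=1) = 9/26
E[X] = 0 × 17/26 + 1 × 9/26 = 9/26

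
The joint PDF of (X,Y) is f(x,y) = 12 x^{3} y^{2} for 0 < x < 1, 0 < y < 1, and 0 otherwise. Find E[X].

E[X] = ∫_0^1 ∫_0^1 x × f(x,y) dy dx
= ∫_0^1 ∫_0^1 x × (12 x^{3} y^{2}) dy dx
= \frac{4}{5}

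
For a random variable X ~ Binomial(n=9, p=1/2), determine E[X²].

Using the identity E[X²] = Var(X) + (E[X])²:
E[X] = \frac{9}{2}
Var(X) = \frac{9}{4}
E[X²] = \frac{9}{4} + (\frac{9}{2})²
= \frac{45}{2}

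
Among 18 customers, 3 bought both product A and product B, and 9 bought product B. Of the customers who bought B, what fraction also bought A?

P(A ∩ B) = 3/18 = 1/6
P(B) = 9/18 = 1/2
P(A|B) = P(A ∩ B) / P(B) = (1/6) / (1/2) = 1/3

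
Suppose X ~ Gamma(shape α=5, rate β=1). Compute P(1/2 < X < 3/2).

P(1/2 < X < 3/2) = ∫_{1/2}^{3/2} f(x) dx
where f(x) = \frac{x^{4} e^{- x}}{24}
= \frac{-563 + 211 e}{128 e^{\frac{3}{2}}}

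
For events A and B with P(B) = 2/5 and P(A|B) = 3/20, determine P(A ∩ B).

By definition, P(A|B) = P(A ∩ B) / P(B)
So P(A ∩ B) = P(A|B) × P(B)
= 3/20 × 2/5
= 3/50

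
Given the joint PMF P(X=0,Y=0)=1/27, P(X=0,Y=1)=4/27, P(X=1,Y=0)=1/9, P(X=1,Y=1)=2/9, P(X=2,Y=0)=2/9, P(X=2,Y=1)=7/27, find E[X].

First find marginal of X:
P(X=0) = 5/27
P(X=1) = 1/3
P(X=2) = 13/27
E[X] = 0 × 5/27 + 1 × 1/3 + 2 × 13/27 = 35/27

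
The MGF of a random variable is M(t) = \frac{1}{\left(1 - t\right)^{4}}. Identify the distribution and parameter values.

The MGF M(t) = \frac{1}{\left(1 - t\right)^{4}} is the standard form for the Gamma distribution.
Comparing with the known MGF formula identifies: Gamma(shape α=4, rate β=1)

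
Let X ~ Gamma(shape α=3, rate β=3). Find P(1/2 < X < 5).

P(1/2 < X < 5) = ∫_{1/2}^{5} f(x) dx
where f(x) = \frac{27 x^{2} e^{- 3 x}}{2}
= - \frac{257}{2 e^{15}} + \frac{29}{8 e^{\frac{3}{2}}}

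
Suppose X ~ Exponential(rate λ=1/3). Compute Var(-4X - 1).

For X ~ Exponential(rate λ=1/3):
Var(X) = 9
Var(-4X - 1) = (-4)² × Var(X) = 16 × 9 = 144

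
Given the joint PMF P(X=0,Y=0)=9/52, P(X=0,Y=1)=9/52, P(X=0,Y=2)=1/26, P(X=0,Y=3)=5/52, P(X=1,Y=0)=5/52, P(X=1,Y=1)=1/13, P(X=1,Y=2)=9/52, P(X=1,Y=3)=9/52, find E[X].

First find marginal of X:
P(X=0) = 25/52
P(X=1) = 27/52
E[X] = 0 × 25/52 + 1 × 27/52 = 27/52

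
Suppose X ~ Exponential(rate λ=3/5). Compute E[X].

For X ~ Exponential(rate λ=3/5), the expected value is:
E[X] = \frac{5}{3}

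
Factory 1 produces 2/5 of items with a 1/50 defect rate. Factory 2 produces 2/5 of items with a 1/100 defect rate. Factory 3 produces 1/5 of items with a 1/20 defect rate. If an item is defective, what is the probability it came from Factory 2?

Using Bayes' theorem:
P(F1) = 2/5, P(D|F1) = 1/50
P(F2) = 2/5, P(D|F2) = 1/100
P(F3) = 1/5, P(D|F3) = 1/20
P(D) = P(D|F1)P(F1) + P(D|F2)P(F2) + P(D|F3)P(F3)
     = \frac{11}{500}
P(F2|D) = P(D|F2)P(F2) / P(D)
= \frac{2}{11}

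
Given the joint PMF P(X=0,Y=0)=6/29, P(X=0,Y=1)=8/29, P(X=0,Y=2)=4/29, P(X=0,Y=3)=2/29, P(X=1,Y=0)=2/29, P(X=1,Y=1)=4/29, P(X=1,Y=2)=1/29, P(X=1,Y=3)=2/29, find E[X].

First find marginal of X:
P(X=0) = 20/29
P(X=1) = 9/29
E[X] = 0 × 20/29 + 1 × 9/29 = 9/29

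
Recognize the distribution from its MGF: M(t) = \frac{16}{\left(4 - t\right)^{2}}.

The MGF M(t) = \frac{16}{\left(4 - t\right)^{2}} is the standard form for the Gamma distribution.
Comparing with the known MGF formula identifies: Gamma(shape α=2, rate β=4)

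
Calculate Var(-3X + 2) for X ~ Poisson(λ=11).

For X ~ Poisson(λ=11):
Var(X) = 11
Var(-3X + 2) = (-3)² × Var(X) = 9 × 11 = 99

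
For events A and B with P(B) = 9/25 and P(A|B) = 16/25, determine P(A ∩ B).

By definition, P(A|B) = P(A ∩ B) / P(B)
So P(A ∩ B) = P(A|B) × P(B)
= 16/25 × 9/25
= 144/625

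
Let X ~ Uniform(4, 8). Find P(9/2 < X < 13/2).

P(9/2 < X < 13/2) = ∫_{9/2}^{13/2} f(x) dx
where f(x) = \frac{1}{4}
= \frac{1}{2}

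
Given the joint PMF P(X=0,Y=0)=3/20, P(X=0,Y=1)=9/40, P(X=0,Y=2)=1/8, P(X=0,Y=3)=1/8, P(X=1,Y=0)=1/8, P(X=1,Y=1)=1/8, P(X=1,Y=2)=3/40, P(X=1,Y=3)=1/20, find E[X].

First find marginal of X:
P(X=0) = 5/8
P(X=1) = 3/8
E[X] = 0 × 5/8 + 1 × 3/8 = 3/8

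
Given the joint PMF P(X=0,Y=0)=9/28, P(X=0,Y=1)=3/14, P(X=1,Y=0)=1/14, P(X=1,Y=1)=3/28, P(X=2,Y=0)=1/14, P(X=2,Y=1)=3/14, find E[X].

First find marginal of X:
P(X=0) = 15/28
P(X=1) = 5/28
P(X=2) = 2/7
E[X] = 0 × 15/28 + 1 × 5/28 + 2 × 2/7 = 3/4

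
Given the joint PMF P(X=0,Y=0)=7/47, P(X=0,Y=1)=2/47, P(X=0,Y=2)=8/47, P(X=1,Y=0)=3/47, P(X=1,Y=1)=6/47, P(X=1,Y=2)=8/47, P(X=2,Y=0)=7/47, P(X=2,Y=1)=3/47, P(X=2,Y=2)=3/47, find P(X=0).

P(X=0) = P(X=0,Y=0) + P(X=0,Y=1) + P(X=0,Y=2)
= 7/47 + 2/47 + 8/47
= 17/47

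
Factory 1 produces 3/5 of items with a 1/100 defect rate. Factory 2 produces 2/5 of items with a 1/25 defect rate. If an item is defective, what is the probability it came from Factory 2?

Using Bayes' theorem:
P(F1) = 3/5, P(D|F1) = 1/100
P(F2) = 2/5, P(D|F2) = 1/25
P(D) = P(D|F1)P(F1) + P(D|F2)P(F2)
     = \frac{11}{500}
P(F2|D) = P(D|F2)P(F2) / P(D)
= \frac{8}{11}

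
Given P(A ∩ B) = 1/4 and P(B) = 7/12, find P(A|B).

P(A|B) = P(A ∩ B) / P(B)
= (1/4) / (7/12)
= 3/7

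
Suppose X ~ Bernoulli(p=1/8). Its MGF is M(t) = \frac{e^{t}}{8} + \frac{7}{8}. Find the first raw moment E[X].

To find E[X], compute M^(1)(0):
M^(1)(t) = \frac{e^{t}}{8}
M^(1)(0) = \frac{1}{8}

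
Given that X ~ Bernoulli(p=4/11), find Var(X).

For X ~ Bernoulli(p=4/11):
Var(X) = \frac{28}{121}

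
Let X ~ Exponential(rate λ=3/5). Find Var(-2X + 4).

For X ~ Exponential(rate λ=3/5):
Var(X) = \frac{25}{9}
Var(-2X + 4) = (-2)² × Var(X) = 4 × \frac{25}{9} = \frac{100}{9}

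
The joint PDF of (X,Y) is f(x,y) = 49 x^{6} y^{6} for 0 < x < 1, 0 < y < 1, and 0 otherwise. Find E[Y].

E[Y] = ∫_0^1 ∫_0^1 y × f(x,y) dx dy
= \frac{7}{8}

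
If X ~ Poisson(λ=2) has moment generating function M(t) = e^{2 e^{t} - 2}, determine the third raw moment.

To find E[X^3], compute M^(3)(0):
M^(1)(t) = 2 e^{t} e^{2 e^{t} - 2}
M^(2)(t) = 4 e^{2 t} e^{2 e^{t} - 2} + 2 e^{t} e^{2 e^{t} - 2}
M^(3)(t) = 8 e^{3 t} e^{2 e^{t} - 2} + 12 e^{2 t} e^{2 e^{t} - 2} + 2 e^{t} e^{2 e^{t} - 2}
M^(3)(0) = 22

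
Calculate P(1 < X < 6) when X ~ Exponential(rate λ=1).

P(1 < X < 6) = ∫_{1}^{6} f(x) dx
where f(x) = e^{- x}
= - \frac{1 - e^{5}}{e^{6}}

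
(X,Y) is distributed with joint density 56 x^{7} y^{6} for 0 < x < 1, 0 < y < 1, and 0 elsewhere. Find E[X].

E[X] = ∫_0^1 ∫_0^1 x × f(x,y) dy dx
= ∫_0^1 ∫_0^1 x × (56 x^{7} y^{6}) dy dx
= \frac{8}{9}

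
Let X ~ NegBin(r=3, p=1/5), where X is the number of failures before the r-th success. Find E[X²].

Using the identity E[X²] = Var(X) + (E[X])²:
E[X] = 12
Var(X) = 60
E[X²] = 60 + (12)²
= 204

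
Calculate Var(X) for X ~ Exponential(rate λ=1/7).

For X ~ Exponential(rate λ=1/7):
Var(X) = 49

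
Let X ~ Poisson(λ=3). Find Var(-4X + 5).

For X ~ Poisson(λ=3):
Var(X) = 3
Var(-4X + 5) = (-4)² × Var(X) = 16 × 3 = 48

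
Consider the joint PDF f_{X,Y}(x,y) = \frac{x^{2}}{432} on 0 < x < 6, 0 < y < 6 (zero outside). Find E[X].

f_X(x) = ∫_0^6 \frac{x^{2}}{432} dy = \frac{x^{2}}{72}
E[X] = ∫_0^6 x × (\frac{x^{2}}{72}) dx = \frac{9}{2}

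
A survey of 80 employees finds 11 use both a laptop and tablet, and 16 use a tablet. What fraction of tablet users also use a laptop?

P(A ∩ B) = 11/80
P(B) = 16/80 = 1/5
P(A|B) = P(A ∩ B) / P(B) = (11/80) / (1/5) = 11/16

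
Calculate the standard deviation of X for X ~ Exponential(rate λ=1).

For X ~ Exponential(rate λ=1):
Var(X) = 1
SD(X) = √(Var(X)) = √(1) = 1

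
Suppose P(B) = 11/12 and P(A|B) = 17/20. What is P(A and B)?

By definition, P(A|B) = P(A ∩ B) / P(B)
So P(A ∩ B) = P(A|B) × P(B)
= 17/20 × 11/12
= 187/240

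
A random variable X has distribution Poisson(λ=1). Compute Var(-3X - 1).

For X ~ Poisson(λ=1):
Var(X) = 1
Var(-3X - 1) = (-3)² × Var(X) = 9 × 1 = 9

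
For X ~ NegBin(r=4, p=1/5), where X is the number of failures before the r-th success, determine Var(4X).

For X ~ NegBin(r=4, p=1/5), where X is the number of failures before the r-th success:
Var(X) = 80
Var(4X) = (4)² × Var(X) = 16 × 80 = 1280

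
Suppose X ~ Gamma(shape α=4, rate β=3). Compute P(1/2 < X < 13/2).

P(1/2 < X < 13/2) = ∫_{1/2}^{13/2} f(x) dx
where f(x) = \frac{27 x^{3} e^{- 3 x}}{2}
= \frac{-23143 + 67 e^{18}}{16 e^{\frac{39}{2}}}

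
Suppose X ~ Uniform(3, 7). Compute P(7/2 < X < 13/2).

P(7/2 < X < 13/2) = ∫_{7/2}^{13/2} f(x) dx
where f(x) = \frac{1}{4}
= \frac{3}{4}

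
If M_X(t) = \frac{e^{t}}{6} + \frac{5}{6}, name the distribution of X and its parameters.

The MGF M(t) = \frac{e^{t}}{6} + \frac{5}{6} is the standard form for the Bernoulli distribution.
Comparing with the known MGF formula identifies: Bernoulli(p=1/6)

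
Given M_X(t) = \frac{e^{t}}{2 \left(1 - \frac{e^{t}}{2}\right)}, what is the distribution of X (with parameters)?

The MGF M(t) = \frac{e^{t}}{2 \left(1 - \frac{e^{t}}{2}\right)} is the standard form for the Geometric distribution.
Comparing with the known MGF formula identifies: Geometric(p=1/2), X = trial number of first success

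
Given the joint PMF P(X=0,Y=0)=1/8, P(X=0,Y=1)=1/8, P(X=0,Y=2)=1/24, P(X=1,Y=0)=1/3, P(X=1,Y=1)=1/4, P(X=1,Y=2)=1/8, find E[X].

First find marginal of X:
P(X=0) = 7/24
P(X=1) = 17/24
E[X] = 0 × 7/24 + 1 × 17/24 = 17/24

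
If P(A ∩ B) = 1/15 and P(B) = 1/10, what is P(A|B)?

P(A|B) = P(A ∩ B) / P(B)
= (1/15) / (1/10)
= 2/3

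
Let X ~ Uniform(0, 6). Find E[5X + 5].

For X ~ Uniform(0, 6):
E[X] = 3
E[5X + 5] = 5 × E[X] + 5 = 20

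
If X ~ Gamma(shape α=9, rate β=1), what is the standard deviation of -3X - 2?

For X ~ Gamma(shape α=9, rate β=1):
Var(X) = 9
SD(X) = √(Var(X)) = √(9) = 3
SD(-3X - 2) = |-3| × SD(X) = 3 × 3 = 9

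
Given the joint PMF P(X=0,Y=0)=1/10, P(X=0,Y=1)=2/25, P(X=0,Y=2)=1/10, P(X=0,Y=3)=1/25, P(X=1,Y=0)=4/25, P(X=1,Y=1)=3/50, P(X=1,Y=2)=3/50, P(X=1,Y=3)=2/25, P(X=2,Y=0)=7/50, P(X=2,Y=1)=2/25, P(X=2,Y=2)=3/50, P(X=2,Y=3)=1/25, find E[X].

First find marginal of X:
P(X=0) = 8/25
P(X=1) = 9/25
P(X=2) = 8/25
E[X] = 0 × 8/25 + 1 × 9/25 + 2 × 8/25 = 1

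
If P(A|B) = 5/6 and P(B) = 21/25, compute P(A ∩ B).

By definition, P(A|B) = P(A ∩ B) / P(B)
So P(A ∩ B) = P(A|B) × P(B)
= 5/6 × 21/25
= 7/10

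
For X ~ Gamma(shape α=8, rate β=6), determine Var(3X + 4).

For X ~ Gamma(shape α=8, rate β=6):
Var(X) = \frac{2}{9}
Var(3X + 4) = (3)² × Var(X) = 9 × \frac{2}{9} = 2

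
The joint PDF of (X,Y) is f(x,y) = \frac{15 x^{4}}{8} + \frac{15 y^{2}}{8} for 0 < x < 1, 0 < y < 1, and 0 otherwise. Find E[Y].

E[Y] = ∫_0^1 ∫_0^1 y × f(x,y) dx dy
= \frac{21}{32}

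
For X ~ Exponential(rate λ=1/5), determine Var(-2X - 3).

For X ~ Exponential(rate λ=1/5):
Var(X) = 25
Var(-2X - 3) = (-2)² × Var(X) = 4 × 25 = 100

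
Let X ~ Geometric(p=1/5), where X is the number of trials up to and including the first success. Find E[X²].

Using the identity E[X²] = Var(X) + (E[X])²:
E[X] = 5
Var(X) = 20
E[X²] = 20 + (5)²
= 45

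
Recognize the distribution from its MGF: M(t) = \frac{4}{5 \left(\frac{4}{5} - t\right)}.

The MGF M(t) = \frac{4}{5 \left(\frac{4}{5} - t\right)} is the standard form for the Exponential distribution.
Comparing with the known MGF formula identifies: Exponential(rate λ=4/5)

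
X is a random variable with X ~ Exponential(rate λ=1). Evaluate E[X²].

Using the identity E[X²] = Var(X) + (E[X])²:
E[X] = 1
Var(X) = 1
E[X²] = 1 + (1)²
= 2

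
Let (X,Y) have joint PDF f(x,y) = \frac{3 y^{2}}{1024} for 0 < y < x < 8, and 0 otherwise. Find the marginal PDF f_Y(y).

f_Y(y) = ∫_y^8 \frac{3 y^{2}}{1024} dx = \frac{3 y^{2} \left(8 - y\right)}{1024}
for 0 < y < 8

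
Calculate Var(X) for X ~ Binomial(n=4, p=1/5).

For X ~ Binomial(n=4, p=1/5):
Var(X) = \frac{16}{25}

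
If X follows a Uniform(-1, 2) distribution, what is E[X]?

For X ~ Uniform(-1, 2), the expected value is:
E[X] = \frac{1}{2}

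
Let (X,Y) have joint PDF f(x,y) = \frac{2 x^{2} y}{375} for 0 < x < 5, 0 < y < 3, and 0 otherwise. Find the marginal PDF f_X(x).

f_X(x) = ∫_0^3 f(x,y) dy
= ∫_0^3 \frac{2 x^{2} y}{375} dy
= \frac{3 x^{2}}{125} for 0 < x < 5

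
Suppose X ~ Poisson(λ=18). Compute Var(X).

For X ~ Poisson(λ=18):
Var(X) = 18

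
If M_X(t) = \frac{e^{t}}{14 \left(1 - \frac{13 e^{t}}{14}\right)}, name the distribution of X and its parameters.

The MGF M(t) = \frac{e^{t}}{14 \left(1 - \frac{13 e^{t}}{14}\right)} is the standard form for the Geometric distribution.
Comparing with the known MGF formula identifies: Geometric(p=1/14), X = trial number of first success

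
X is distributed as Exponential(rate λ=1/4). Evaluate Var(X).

For X ~ Exponential(rate λ=1/4):
Var(X) = 16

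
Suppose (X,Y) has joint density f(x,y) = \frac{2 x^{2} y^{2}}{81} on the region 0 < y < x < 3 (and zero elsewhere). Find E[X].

f_X(x) = ∫_0^x \frac{2 x^{2} y^{2}}{81} dy = \frac{2 x^{5}}{243}
E[X] = ∫_0^3 x × (\frac{2 x^{5}}{243}) dx = \frac{18}{7}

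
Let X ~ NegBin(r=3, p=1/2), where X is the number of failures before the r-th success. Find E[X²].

Using the identity E[X²] = Var(X) + (E[X])²:
E[X] = 3
Var(X) = 6
E[X²] = 6 + (3)²
= 15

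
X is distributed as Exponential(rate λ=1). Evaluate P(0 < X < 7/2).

P(0 < X < 7/2) = ∫_{0}^{7/2} f(x) dx
where f(x) = e^{- x}
= 1 - e^{- \frac{7}{2}}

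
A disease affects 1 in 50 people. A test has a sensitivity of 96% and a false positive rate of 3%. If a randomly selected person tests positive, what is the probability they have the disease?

Let D = the rare event, + = positive/flagged.
P(D) = 1/50
P(+|D) = 96/100 = 24/25
P(+|D') = 3/100
P(+) = P(+|D)P(D) + P(+|D')P(D')
     = \frac{24}{25} × \frac{1}{50} + \frac{3}{100} × \frac{49}{50}
     = \frac{243}{5000}
P(D|+) = P(+|D)P(D)/P(+) = \frac{32}{81}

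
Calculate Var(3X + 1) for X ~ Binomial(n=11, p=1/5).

For X ~ Binomial(n=11, p=1/5):
Var(X) = \frac{44}{25}
Var(3X + 1) = (3)² × Var(X) = 9 × \frac{44}{25} = \frac{396}{25}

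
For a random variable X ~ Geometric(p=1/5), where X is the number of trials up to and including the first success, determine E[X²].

Using the identity E[X²] = Var(X) + (E[X])²:
E[X] = 5
Var(X) = 20
E[X²] = 20 + (5)²
= 45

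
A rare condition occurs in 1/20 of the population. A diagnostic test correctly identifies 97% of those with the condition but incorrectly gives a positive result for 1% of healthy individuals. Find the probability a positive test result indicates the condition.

Let D = the rare event, + = positive/flagged.
P(D) = 1/20
P(+|D) = 97/100
P(+|D') = 1/100
P(+) = P(+|D)P(D) + P(+|D')P(D')
     = \frac{97}{100} × \frac{1}{20} + \frac{1}{100} × \frac{19}{20}
     = \frac{29}{500}
P(D|+) = P(+|D)P(D)/P(+) = \frac{97}{116}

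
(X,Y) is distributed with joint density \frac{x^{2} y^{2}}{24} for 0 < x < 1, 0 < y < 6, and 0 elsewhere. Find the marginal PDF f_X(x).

f_X(x) = ∫_0^6 f(x,y) dy
= ∫_0^6 \frac{x^{2} y^{2}}{24} dy
= 3 x^{2} for 0 < x < 1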